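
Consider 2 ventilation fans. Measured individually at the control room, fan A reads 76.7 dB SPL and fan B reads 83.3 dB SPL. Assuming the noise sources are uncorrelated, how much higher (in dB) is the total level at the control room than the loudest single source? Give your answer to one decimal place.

0.9 dB

Uncorrelated sources add in intensity (power), not in dB.
L_total = 10·log₁₀(10^(76.7/10) + 10^(83.3/10)) = 84.16 dB SPL.
Excess over the loudest (83.3 dB): 84.16 − 83.3 = 0.9 dB.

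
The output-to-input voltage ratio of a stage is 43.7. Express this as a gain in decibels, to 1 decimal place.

32.8 dB

Voltage is an amplitude quantity, so gain = 20·log₁₀(V_out/V_in).
20·log₁₀(43.7) = 32.8 dB.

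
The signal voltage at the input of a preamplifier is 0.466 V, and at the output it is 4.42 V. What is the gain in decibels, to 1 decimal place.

19.5 dB

For a voltage ratio, dB = 20·log₁₀(V₂/V₁).
20·log₁₀(4.42/0.466) = 20·log₁₀(9.485) = 19.5 dB.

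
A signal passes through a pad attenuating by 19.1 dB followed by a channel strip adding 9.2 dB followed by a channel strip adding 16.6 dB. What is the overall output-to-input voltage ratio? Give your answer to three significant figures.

Net gain = (−19.1) + 9.2 + 16.6 = 6.7 dB.
Voltage ratio = 10^(6.7/20) = 2.16.

2.16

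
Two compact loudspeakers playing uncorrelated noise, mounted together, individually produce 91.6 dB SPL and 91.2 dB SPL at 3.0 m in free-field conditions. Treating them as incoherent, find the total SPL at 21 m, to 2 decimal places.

77.51 dB SPL

Combined at 3.0 m: 10·log₁₀(10^(91.6/10)+10^(91.2/10)) = 94.415 dB SPL.
Then apply −20·log₁₀(21/3.0) = -16.902 dB → 77.51 dB SPL.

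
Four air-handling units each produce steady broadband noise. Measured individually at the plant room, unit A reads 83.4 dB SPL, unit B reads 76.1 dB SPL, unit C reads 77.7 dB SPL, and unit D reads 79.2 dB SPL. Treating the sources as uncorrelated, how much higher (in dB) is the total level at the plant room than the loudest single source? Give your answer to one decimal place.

2.6 dB

Add the sources as powers (linear), then convert back to dB:
L_total = 10·log₁₀(10^(83.4/10) + 10^(76.1/10) + 10^(77.7/10) + 10^(79.2/10)) = 86.04 dB SPL.
Excess over the loudest (83.4 dB): 86.04 − 83.4 = 2.6 dB.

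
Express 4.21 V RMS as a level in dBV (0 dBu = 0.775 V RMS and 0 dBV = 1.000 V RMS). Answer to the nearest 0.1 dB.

+12.5 dBV

dBV = 20·log₁₀(V / 1.000 V).
20·log₁₀(4.21/1.000) = +12.5 dBV.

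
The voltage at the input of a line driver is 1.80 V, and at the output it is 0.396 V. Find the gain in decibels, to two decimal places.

Voltage is an amplitude quantity, so gain = 20·log₁₀(V_out/V_in).
20·log₁₀(0.396/1.80) = 20·log₁₀(0.2200) = -13.15 dB.

-13.15 dB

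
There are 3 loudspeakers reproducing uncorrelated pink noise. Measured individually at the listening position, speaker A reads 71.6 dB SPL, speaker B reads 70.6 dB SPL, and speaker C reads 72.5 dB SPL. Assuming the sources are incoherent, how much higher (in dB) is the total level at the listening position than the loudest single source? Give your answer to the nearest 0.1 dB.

3.9 dB

Incoherent sources sum as intensities:
L_total = 10·log₁₀(10^(71.6/10) + 10^(70.6/10) + 10^(72.5/10)) = 76.41 dB SPL.
Excess over the loudest (72.5 dB): 76.41 − 72.5 = 3.9 dB.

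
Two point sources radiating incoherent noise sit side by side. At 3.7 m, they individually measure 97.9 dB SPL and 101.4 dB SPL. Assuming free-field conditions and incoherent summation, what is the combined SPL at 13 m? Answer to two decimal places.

92.09 dB SPL

Combined at 3.7 m: 10·log₁₀(10^(97.9/10)+10^(101.4/10)) = 103.004 dB SPL.
Then apply −20·log₁₀(13/3.7) = -10.915 dB → 92.09 dB SPL.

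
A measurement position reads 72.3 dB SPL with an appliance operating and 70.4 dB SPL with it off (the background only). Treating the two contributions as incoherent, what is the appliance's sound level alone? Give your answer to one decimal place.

Remove the background by subtracting linear intensities:
L_src = 10·log₁₀(10^(72.3/10) − 10^(70.4/10)) = 10·log₁₀(6018000) = 67.8 dB SPL.

67.8 dB SPL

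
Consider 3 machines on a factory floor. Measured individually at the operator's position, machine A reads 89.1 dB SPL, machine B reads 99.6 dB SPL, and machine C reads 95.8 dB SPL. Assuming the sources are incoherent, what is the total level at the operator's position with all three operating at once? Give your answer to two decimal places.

101.38 dB SPL

Add the sources as powers (linear), then convert back to dB:
L_total = 10·log₁₀(10^(89.1/10) + 10^(99.6/10) + 10^(95.8/10)) = 10·log₁₀(13735000000) = 101.38 dB SPL.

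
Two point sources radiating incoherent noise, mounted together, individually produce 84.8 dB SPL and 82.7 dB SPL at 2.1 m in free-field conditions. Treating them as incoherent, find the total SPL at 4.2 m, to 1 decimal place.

80.9 dB SPL

Combined at 2.1 m: 10·log₁₀(10^(84.8/10)+10^(82.7/10)) = 86.89 dB SPL.
Then apply −20·log₁₀(4.2/2.1) = -6.02 dB → 80.9 dB SPL.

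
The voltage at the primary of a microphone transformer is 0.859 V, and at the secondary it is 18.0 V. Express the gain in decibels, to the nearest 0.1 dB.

26.4 dB

For a voltage ratio, dB = 20·log₁₀(V₂/V₁).
20·log₁₀(18.0/0.859) = 20·log₁₀(20.95) = 26.4 dB.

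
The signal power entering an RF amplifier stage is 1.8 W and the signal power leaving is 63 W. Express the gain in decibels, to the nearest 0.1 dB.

15.4 dB

Power ratio → dB uses the 10·log₁₀ form:
10·log₁₀(63/1.8) = 10·log₁₀(35.00) = 15.4 dB.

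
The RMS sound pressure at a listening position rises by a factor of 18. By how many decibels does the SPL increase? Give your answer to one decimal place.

SPL change from a pressure ratio uses the 20·log₁₀ form:
20·log₁₀(18) = 25.1 dB.

25.1 dB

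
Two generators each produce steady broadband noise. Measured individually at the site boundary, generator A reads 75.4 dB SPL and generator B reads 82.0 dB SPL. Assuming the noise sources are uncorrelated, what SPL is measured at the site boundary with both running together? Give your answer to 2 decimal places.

Incoherent sources sum as intensities:
L_total = 10·log₁₀(10^(75.4/10) + 10^(82.0/10)) = 10·log₁₀(193200000) = 82.86 dB SPL.

82.86 dB SPL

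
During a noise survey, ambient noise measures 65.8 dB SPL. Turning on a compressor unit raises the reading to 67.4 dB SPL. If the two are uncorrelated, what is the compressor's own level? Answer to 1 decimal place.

Remove the background by subtracting linear intensities:
L_src = 10·log₁₀(10^(67.4/10) − 10^(65.8/10)) = 10·log₁₀(1694000) = 62.3 dB SPL.

62.3 dB SPL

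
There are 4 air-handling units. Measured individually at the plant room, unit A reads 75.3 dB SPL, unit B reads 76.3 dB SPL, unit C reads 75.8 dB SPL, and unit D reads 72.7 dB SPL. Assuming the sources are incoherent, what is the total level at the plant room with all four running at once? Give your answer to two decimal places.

Uncorrelated sources add in intensity (power), not in dB.
L_total = 10·log₁₀(10^(75.3/10) + 10^(76.3/10) + 10^(75.8/10) + 10^(72.7/10)) = 10·log₁₀(133200000) = 81.24 dB SPL.

81.24 dB SPL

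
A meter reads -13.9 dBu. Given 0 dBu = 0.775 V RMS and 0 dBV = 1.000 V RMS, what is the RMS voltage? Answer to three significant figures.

V = 0.775 V × 10^(-13.9/20).
= 0.775 × 0.2018 = 0.156 V.

0.156 V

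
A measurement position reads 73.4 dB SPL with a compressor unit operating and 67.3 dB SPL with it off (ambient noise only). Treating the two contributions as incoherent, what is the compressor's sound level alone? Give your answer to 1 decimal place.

Background correction is a power subtraction:
L_src = 10·log₁₀(10^(73.4/10) − 10^(67.3/10)) = 10·log₁₀(16510000) = 72.2 dB SPL.

72.2 dB SPL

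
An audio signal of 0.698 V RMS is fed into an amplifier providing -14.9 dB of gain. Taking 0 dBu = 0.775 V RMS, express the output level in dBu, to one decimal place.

-15.8 dBu

Input level: 20·log₁₀(0.698/0.775) = -0.91 dBu.
Output: -0.91 − 14.9 = -15.8 dBu.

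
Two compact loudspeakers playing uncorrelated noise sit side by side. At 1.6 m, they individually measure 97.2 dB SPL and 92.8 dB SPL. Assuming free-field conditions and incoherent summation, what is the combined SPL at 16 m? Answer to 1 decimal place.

Combined at 1.6 m: 10·log₁₀(10^(97.2/10)+10^(92.8/10)) = 98.55 dB SPL.
Then apply −20·log₁₀(16/1.6) = -20.00 dB → 78.5 dB SPL.

78.5 dB SPL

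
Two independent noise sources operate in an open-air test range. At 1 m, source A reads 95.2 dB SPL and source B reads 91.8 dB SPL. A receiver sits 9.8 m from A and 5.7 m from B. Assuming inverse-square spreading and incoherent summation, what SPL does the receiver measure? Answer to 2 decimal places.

79.09 dB SPL

At the listener: L_A = 95.2 − 20·log₁₀(9.8) = 75.375 dB; L_B = 91.8 − 20·log₁₀(5.7) = 76.683 dB.
Combined: 10·log₁₀(10^(75.375/10)+10^(76.683/10)) = 79.09 dB SPL.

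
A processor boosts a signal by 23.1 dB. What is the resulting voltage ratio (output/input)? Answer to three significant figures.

Voltage ratio = 10^(dB/20).
10^(23.1/20) = 10^(1.155) = 14.3.

14.3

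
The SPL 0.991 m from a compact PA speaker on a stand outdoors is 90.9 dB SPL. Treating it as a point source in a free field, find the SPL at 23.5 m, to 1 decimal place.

63.4 dB SPL

Free-field point source: level drops by 20·log₁₀ of the distance ratio.
ΔL = −20·log₁₀(23.5/0.991) = -27.50 dB, so L₂ = 90.9 + (-27.50) = 63.4 dB SPL.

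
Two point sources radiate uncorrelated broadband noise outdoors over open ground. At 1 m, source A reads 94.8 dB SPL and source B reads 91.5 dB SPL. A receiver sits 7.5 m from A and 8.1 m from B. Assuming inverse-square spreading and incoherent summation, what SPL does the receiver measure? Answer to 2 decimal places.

At the listener: L_A = 94.8 − 20·log₁₀(7.5) = 77.299 dB; L_B = 91.5 − 20·log₁₀(8.1) = 73.330 dB.
Combined: 10·log₁₀(10^(77.299/10)+10^(73.330/10)) = 78.76 dB SPL.

78.76 dB SPL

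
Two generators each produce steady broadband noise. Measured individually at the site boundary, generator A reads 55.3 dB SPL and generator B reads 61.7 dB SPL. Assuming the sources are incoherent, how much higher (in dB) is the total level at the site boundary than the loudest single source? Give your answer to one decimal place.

0.9 dB

Add the sources as powers (linear), then convert back to dB:
L_total = 10·log₁₀(10^(55.3/10) + 10^(61.7/10)) = 62.60 dB SPL.
Excess over the loudest (61.7 dB): 62.60 − 61.7 = 0.9 dB.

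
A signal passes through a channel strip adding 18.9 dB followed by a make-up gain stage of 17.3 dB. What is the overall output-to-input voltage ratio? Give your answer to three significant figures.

64.6

Net gain = 18.9 + 17.3 = 36.2 dB.
Voltage ratio = 10^(36.2/20) = 64.6.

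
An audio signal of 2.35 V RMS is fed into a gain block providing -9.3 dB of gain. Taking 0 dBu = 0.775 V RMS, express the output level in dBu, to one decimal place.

+0.3 dBu

Input level: 20·log₁₀(2.35/0.775) = 9.64 dBu.
Output: 9.64 − 9.3 = +0.3 dBu.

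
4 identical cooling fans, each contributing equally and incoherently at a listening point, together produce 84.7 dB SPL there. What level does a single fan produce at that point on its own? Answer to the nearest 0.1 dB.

4 equal incoherent sources add 10·log₁₀(4) = 6.02 dB over one source.
L_one = 84.7 − 6.02 = 78.7 dB SPL.

78.7 dB SPL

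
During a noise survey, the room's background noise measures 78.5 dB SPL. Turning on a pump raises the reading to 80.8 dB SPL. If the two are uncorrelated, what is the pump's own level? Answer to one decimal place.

76.9 dB SPL

Remove the background by subtracting linear intensities:
L_src = 10·log₁₀(10^(80.8/10) − 10^(78.5/10)) = 10·log₁₀(49430000) = 76.9 dB SPL.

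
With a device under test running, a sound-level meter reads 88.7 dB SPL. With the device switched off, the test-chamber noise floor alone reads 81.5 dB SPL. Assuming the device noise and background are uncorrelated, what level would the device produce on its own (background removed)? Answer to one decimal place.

Background correction is a power subtraction:
L_src = 10·log₁₀(10^(88.7/10) − 10^(81.5/10)) = 10·log₁₀(600100000) = 87.8 dB SPL.

87.8 dB SPL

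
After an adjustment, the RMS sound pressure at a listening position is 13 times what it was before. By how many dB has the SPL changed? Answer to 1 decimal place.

SPL change from a pressure ratio uses the 20·log₁₀ form:
20·log₁₀(13) = 22.3 dB.

22.3 dB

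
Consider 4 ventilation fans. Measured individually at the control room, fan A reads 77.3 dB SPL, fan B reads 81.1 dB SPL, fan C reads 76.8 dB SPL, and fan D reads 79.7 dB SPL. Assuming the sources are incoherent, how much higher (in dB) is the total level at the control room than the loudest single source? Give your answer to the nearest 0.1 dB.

Add the sources as powers (linear), then convert back to dB:
L_total = 10·log₁₀(10^(77.3/10) + 10^(81.1/10) + 10^(76.8/10) + 10^(79.7/10)) = 85.10 dB SPL.
Excess over the loudest (81.1 dB): 85.10 − 81.1 = 4.0 dB.

4.0 dB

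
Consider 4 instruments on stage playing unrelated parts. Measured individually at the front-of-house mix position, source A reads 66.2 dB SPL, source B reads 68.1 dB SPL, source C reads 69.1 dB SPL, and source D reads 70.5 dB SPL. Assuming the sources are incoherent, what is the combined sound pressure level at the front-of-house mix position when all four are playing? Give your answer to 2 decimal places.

Uncorrelated sources add in intensity (power), not in dB.
L_total = 10·log₁₀(10^(66.2/10) + 10^(68.1/10) + 10^(69.1/10) + 10^(70.5/10)) = 10·log₁₀(29970000) = 74.77 dB SPL.

74.77 dB SPL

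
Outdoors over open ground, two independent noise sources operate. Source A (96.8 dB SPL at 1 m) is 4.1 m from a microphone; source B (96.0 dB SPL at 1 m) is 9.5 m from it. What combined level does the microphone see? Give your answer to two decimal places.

85.17 dB SPL

At the listener: L_A = 96.8 − 20·log₁₀(4.1) = 84.544 dB; L_B = 96.0 − 20·log₁₀(9.5) = 76.446 dB.
Combined: 10·log₁₀(10^(84.544/10)+10^(76.446/10)) = 85.17 dB SPL.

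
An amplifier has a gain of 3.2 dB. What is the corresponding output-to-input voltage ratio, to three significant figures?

Voltage ratio = 10^(dB/20).
10^(3.2/20) = 10^(0.1600) = 1.45.

1.45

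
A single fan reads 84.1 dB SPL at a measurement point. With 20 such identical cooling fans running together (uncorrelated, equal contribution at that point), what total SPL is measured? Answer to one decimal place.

97.1 dB SPL

20 equal incoherent sources raise the level by 10·log₁₀(20) = 13.01 dB.
L_total = 84.1 + 13.01 = 97.1 dB SPL.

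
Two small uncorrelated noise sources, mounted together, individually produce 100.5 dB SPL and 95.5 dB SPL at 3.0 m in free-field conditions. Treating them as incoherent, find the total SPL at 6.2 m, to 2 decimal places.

95.39 dB SPL

Combined at 3.0 m: 10·log₁₀(10^(100.5/10)+10^(95.5/10)) = 101.693 dB SPL.
Then apply −20·log₁₀(6.2/3.0) = -6.305 dB → 95.39 dB SPL.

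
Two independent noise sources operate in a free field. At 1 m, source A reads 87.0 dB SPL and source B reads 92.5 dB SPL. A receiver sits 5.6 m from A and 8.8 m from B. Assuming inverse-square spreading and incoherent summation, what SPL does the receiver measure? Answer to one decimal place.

At the listener: L_A = 87.0 − 20·log₁₀(5.6) = 72.04 dB; L_B = 92.5 − 20·log₁₀(8.8) = 73.61 dB.
Combined: 10·log₁₀(10^(72.04/10)+10^(73.61/10)) = 75.9 dB SPL.

75.9 dB SPL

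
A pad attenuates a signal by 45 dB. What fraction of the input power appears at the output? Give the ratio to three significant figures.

0.0000316

Power ratio = 10^(dB/10).
10^(-45/10) = 10^(-4.500) = 0.0000316.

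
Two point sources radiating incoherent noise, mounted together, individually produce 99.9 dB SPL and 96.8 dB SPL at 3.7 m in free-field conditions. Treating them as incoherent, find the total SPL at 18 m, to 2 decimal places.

Combined at 3.7 m: 10·log₁₀(10^(99.9/10)+10^(96.8/10)) = 101.631 dB SPL.
Then apply −20·log₁₀(18/3.7) = -13.741 dB → 87.89 dB SPL.

87.89 dB SPL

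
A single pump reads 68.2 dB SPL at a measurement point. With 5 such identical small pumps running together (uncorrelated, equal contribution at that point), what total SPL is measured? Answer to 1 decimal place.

75.2 dB SPL

5 equal incoherent sources raise the level by 10·log₁₀(5) = 6.99 dB.
L_total = 68.2 + 6.99 = 75.2 dB SPL.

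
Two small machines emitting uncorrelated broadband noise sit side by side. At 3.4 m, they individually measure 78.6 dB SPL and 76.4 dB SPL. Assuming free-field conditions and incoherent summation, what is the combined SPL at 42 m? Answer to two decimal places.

58.81 dB SPL

Combined at 3.4 m: 10·log₁₀(10^(78.6/10)+10^(76.4/10)) = 80.648 dB SPL.
Then apply −20·log₁₀(42/3.4) = -21.835 dB → 58.81 dB SPL.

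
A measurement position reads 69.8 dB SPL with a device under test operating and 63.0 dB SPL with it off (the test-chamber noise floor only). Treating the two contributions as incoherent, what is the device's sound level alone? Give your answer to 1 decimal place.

Remove the background by subtracting linear intensities:
L_src = 10·log₁₀(10^(69.8/10) − 10^(63.0/10)) = 10·log₁₀(7555000) = 68.8 dB SPL.

68.8 dB SPL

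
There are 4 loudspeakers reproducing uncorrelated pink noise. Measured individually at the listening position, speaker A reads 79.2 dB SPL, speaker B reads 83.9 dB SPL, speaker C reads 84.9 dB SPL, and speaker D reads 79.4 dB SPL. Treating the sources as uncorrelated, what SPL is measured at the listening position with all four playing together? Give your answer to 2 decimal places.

Add the sources as powers (linear), then convert back to dB:
L_total = 10·log₁₀(10^(79.2/10) + 10^(83.9/10) + 10^(84.9/10) + 10^(79.4/10)) = 10·log₁₀(724800000) = 88.60 dB SPL.

88.60 dB SPL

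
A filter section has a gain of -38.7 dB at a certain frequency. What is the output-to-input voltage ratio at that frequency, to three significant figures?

Voltage ratio = 10^(dB/20).
10^(-38.7/20) = 10^(-1.935) = 0.0116.

0.0116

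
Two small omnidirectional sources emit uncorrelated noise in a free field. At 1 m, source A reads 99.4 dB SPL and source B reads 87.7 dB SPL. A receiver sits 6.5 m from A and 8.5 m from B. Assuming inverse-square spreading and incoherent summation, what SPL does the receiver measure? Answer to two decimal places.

At the listener: L_A = 99.4 − 20·log₁₀(6.5) = 83.142 dB; L_B = 87.7 − 20·log₁₀(8.5) = 69.112 dB.
Combined: 10·log₁₀(10^(83.142/10)+10^(69.112/10)) = 83.31 dB SPL.

83.31 dB SPL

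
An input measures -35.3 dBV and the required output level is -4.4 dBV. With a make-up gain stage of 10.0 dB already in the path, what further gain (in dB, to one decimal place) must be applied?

20.9 dB

The required make-up gain is the shortfall in the dB sum.
G = -4.4 − (-35.3) − 10.0 = 20.9 dB.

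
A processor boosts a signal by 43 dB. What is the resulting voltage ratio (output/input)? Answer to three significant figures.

Voltage ratio = 10^(dB/20).
10^(43/20) = 10^(2.150) = 141.

141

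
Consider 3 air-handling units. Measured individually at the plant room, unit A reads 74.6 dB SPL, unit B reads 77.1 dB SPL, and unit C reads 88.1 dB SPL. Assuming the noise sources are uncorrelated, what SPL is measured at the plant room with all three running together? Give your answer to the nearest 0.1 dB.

88.6 dB SPL

Uncorrelated sources add in intensity (power), not in dB.
L_total = 10·log₁₀(10^(74.6/10) + 10^(77.1/10) + 10^(88.1/10)) = 10·log₁₀(725800000) = 88.6 dB SPL.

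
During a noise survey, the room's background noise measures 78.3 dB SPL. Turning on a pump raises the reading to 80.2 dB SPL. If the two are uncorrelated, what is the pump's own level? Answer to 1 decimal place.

75.7 dB SPL

Remove the background by subtracting linear intensities:
L_src = 10·log₁₀(10^(80.2/10) − 10^(78.3/10)) = 10·log₁₀(37100000) = 75.7 dB SPL.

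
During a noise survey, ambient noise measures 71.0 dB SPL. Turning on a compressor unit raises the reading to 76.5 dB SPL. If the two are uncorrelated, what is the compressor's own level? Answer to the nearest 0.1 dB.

75.1 dB SPL

Remove the background by subtracting linear intensities:
L_src = 10·log₁₀(10^(76.5/10) − 10^(71.0/10)) = 10·log₁₀(32080000) = 75.1 dB SPL.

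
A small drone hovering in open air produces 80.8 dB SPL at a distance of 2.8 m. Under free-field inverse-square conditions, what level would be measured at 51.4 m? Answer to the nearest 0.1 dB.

Inverse-square spreading gives ΔL = −20·log₁₀(d₂/d₁).
ΔL = −20·log₁₀(51.4/2.8) = -25.28 dB, so L₂ = 80.8 + (-25.28) = 55.5 dB SPL.

55.5 dB SPL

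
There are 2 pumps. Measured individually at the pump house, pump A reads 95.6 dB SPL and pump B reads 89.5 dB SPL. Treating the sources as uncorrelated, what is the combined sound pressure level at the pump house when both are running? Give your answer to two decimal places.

96.55 dB SPL

Uncorrelated sources add in intensity (power), not in dB.
L_total = 10·log₁₀(10^(95.6/10) + 10^(89.5/10)) = 10·log₁₀(4522000000) = 96.55 dB SPL.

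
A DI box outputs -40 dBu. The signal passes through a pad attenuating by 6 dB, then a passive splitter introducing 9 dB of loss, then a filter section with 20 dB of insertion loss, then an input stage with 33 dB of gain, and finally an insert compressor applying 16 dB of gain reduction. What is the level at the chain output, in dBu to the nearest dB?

In dB, series stages simply add:
-40 − 6 − 9 − 20 + 33 − 16 = -58 dBu.

-58 dBu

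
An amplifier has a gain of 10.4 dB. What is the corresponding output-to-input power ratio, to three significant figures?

Power ratio = 10^(dB/10).
10^(10.4/10) = 10^(1.040) = 11.0.

11.0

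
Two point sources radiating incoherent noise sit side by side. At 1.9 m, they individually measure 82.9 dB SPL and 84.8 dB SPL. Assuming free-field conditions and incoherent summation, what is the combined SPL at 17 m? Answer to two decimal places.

Combined at 1.9 m: 10·log₁₀(10^(82.9/10)+10^(84.8/10)) = 86.963 dB SPL.
Then apply −20·log₁₀(17/1.9) = -19.034 dB → 67.93 dB SPL.

67.93 dB SPL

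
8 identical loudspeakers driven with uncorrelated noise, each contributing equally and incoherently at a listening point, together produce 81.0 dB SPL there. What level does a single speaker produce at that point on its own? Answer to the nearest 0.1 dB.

8 equal incoherent sources add 10·log₁₀(8) = 9.03 dB over one source.
L_one = 81.0 − 9.03 = 72.0 dB SPL.

72.0 dB SPL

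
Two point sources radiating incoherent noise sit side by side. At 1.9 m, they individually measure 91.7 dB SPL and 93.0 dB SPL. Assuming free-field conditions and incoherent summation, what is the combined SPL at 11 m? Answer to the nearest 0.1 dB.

80.2 dB SPL

Combined at 1.9 m: 10·log₁₀(10^(91.7/10)+10^(93.0/10)) = 95.41 dB SPL.
Then apply −20·log₁₀(11/1.9) = -15.25 dB → 80.2 dB SPL.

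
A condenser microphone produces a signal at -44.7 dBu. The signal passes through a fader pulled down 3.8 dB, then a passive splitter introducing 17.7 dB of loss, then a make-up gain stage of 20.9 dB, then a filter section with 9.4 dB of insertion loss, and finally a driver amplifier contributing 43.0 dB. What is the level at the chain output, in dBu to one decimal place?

Gain stages sum in dB:
-44.7 − 3.8 − 17.7 + 20.9 − 9.4 + 43.0 = -11.7 dBu.

-11.7 dBu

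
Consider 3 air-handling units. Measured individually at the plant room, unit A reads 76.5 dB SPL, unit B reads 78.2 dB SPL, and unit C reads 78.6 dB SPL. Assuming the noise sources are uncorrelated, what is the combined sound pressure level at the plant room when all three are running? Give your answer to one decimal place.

82.6 dB SPL

Incoherent sources sum as intensities:
L_total = 10·log₁₀(10^(76.5/10) + 10^(78.2/10) + 10^(78.6/10)) = 10·log₁₀(183200000) = 82.6 dB SPL.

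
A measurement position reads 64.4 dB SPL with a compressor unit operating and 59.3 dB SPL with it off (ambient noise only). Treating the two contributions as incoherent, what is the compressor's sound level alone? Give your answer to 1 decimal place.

62.8 dB SPL

Remove the background by subtracting linear intensities:
L_src = 10·log₁₀(10^(64.4/10) − 10^(59.3/10)) = 10·log₁₀(1903000) = 62.8 dB SPL.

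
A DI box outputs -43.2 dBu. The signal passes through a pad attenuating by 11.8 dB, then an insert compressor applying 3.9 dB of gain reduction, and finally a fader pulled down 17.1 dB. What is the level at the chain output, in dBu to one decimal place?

-76.0 dBu

Cascaded gains and losses add directly in dB.
-43.2 − 11.8 − 3.9 − 17.1 = -76.0 dBu.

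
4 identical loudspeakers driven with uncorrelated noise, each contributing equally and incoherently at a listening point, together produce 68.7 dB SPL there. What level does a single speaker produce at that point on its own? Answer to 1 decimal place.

62.7 dB SPL

4 equal incoherent sources add 10·log₁₀(4) = 6.02 dB over one source.
L_one = 68.7 − 6.02 = 62.7 dB SPL.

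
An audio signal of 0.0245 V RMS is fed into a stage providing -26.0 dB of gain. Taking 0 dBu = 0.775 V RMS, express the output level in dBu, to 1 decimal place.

-56.0 dBu

Input level: 20·log₁₀(0.0245/0.775) = -30.00 dBu.
Output: -30.00 − 26.0 = -56.0 dBu.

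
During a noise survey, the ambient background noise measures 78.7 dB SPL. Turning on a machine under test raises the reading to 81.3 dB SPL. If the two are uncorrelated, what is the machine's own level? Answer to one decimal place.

Remove the background by subtracting linear intensities:
L_src = 10·log₁₀(10^(81.3/10) − 10^(78.7/10)) = 10·log₁₀(60770000) = 77.8 dB SPL.

77.8 dB SPL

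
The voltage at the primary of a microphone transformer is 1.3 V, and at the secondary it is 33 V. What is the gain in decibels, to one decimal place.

28.1 dB

Voltage is an amplitude quantity, so gain = 20·log₁₀(V_out/V_in).
20·log₁₀(33/1.3) = 20·log₁₀(25.38) = 28.1 dB.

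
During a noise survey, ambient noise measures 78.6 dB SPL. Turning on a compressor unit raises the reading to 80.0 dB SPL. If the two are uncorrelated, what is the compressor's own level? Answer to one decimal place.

Remove the background by subtracting linear intensities:
L_src = 10·log₁₀(10^(80.0/10) − 10^(78.6/10)) = 10·log₁₀(27560000) = 74.4 dB SPL.

74.4 dB SPL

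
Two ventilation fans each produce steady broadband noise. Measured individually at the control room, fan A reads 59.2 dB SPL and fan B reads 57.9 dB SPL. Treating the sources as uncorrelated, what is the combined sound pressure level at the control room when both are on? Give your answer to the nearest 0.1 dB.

61.6 dB SPL

Add the sources as powers (linear), then convert back to dB:
L_total = 10·log₁₀(10^(59.2/10) + 10^(57.9/10)) = 10·log₁₀(1448000) = 61.6 dB SPL.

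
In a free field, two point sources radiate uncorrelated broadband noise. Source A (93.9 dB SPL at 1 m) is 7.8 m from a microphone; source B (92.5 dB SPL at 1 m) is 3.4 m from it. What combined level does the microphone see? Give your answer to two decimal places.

At the listener: L_A = 93.9 − 20·log₁₀(7.8) = 76.058 dB; L_B = 92.5 − 20·log₁₀(3.4) = 81.870 dB.
Combined: 10·log₁₀(10^(76.058/10)+10^(81.870/10)) = 82.88 dB SPL.

82.88 dB SPL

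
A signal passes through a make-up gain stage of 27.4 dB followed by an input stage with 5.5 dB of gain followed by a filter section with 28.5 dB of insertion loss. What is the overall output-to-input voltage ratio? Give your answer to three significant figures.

1.66

Net gain = 27.4 + 5.5 + (−28.5) = 4.4 dB.
Voltage ratio = 10^(4.4/20) = 1.66.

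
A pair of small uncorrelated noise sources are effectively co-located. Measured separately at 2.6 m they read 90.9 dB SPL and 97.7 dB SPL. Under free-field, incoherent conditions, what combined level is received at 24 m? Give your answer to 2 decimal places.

79.22 dB SPL

Combined at 2.6 m: 10·log₁₀(10^(90.9/10)+10^(97.7/10)) = 98.524 dB SPL.
Then apply −20·log₁₀(24/2.6) = -19.305 dB → 79.22 dB SPL.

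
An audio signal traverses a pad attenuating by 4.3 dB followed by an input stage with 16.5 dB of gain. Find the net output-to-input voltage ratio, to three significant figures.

4.07

Net gain = (−4.3) + 16.5 = 12.2 dB.
Voltage ratio = 10^(12.2/20) = 4.07.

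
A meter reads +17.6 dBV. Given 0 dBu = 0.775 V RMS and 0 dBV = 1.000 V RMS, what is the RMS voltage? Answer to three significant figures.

V = 1.000 V × 10^(+17.6/20).
= 1.000 × 7.586 = 7.59 V.

7.59 V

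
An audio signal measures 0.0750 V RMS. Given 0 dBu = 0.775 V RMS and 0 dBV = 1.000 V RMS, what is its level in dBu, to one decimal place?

-20.3 dBu

dBu = 20·log₁₀(V / 0.775 V).
20·log₁₀(0.0750/0.775) = -20.3 dBu.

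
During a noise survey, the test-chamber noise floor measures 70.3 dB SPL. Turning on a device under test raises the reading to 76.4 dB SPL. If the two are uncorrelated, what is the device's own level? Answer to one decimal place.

Background correction is a power subtraction:
L_src = 10·log₁₀(10^(76.4/10) − 10^(70.3/10)) = 10·log₁₀(32940000) = 75.2 dB SPL.

75.2 dB SPL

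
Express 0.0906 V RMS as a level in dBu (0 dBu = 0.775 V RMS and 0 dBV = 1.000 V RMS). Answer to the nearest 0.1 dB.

dBu = 20·log₁₀(V / 0.775 V).
20·log₁₀(0.0906/0.775) = -18.6 dBu.

-18.6 dBu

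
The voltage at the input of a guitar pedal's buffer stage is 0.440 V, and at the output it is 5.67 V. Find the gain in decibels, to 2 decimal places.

22.20 dB

Voltage ratio → dB uses the 20·log₁₀ form:
20·log₁₀(5.67/0.440) = 20·log₁₀(12.89) = 22.20 dB.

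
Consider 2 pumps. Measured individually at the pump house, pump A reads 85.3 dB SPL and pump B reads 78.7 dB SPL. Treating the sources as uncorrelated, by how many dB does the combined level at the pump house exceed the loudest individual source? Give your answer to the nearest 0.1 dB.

0.9 dB

Add the sources as powers (linear), then convert back to dB:
L_total = 10·log₁₀(10^(85.3/10) + 10^(78.7/10)) = 86.16 dB SPL.
Excess over the loudest (85.3 dB): 86.16 − 85.3 = 0.9 dB.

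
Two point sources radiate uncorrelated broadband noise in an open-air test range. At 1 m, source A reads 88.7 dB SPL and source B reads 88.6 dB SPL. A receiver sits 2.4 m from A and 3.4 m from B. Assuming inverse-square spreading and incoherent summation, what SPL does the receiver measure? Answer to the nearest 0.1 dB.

82.8 dB SPL

At the listener: L_A = 88.7 − 20·log₁₀(2.4) = 81.10 dB; L_B = 88.6 − 20·log₁₀(3.4) = 77.97 dB.
Combined: 10·log₁₀(10^(81.10/10)+10^(77.97/10)) = 82.8 dB SPL.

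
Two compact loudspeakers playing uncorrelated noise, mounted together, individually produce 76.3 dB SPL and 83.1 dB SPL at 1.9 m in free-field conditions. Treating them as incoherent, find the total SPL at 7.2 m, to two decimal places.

72.35 dB SPL

Combined at 1.9 m: 10·log₁₀(10^(76.3/10)+10^(83.1/10)) = 83.924 dB SPL.
Then apply −20·log₁₀(7.2/1.9) = -11.572 dB → 72.35 dB SPL.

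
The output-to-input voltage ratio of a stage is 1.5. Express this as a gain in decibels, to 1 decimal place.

For a voltage ratio, dB = 20·log₁₀(V₂/V₁).
20·log₁₀(1.5) = 3.5 dB.

3.5 dB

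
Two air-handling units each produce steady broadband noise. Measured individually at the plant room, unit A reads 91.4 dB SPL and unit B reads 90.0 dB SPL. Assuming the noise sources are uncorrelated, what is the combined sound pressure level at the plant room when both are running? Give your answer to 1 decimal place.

Uncorrelated sources add in intensity (power), not in dB.
L_total = 10·log₁₀(10^(91.4/10) + 10^(90.0/10)) = 10·log₁₀(2380000000) = 93.8 dB SPL.

93.8 dB SPL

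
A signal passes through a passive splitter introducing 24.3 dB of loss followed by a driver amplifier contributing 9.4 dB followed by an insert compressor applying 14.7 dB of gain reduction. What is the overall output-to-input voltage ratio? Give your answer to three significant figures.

0.0331

Net gain = (−24.3) + 9.4 + (−14.7) = -29.6 dB.
Voltage ratio = 10^(-29.6/20) = 0.0331.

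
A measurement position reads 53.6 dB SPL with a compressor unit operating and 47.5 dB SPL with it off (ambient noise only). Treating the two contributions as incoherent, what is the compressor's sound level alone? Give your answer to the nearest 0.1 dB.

Background correction is a power subtraction:
L_src = 10·log₁₀(10^(53.6/10) − 10^(47.5/10)) = 10·log₁₀(172900) = 52.4 dB SPL.

52.4 dB SPL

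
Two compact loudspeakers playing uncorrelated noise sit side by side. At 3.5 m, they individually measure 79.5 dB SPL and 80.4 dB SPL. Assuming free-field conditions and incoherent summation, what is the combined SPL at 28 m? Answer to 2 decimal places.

64.92 dB SPL

Combined at 3.5 m: 10·log₁₀(10^(79.5/10)+10^(80.4/10)) = 82.984 dB SPL.
Then apply −20·log₁₀(28/3.5) = -18.062 dB → 64.92 dB SPL.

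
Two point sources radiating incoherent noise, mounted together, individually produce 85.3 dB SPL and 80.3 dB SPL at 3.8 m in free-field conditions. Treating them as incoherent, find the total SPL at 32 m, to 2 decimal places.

Combined at 3.8 m: 10·log₁₀(10^(85.3/10)+10^(80.3/10)) = 86.493 dB SPL.
Then apply −20·log₁₀(32/3.8) = -18.507 dB → 67.99 dB SPL.

67.99 dB SPL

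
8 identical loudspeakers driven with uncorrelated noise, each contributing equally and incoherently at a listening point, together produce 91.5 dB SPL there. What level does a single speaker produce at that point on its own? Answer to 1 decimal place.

82.5 dB SPL

8 equal incoherent sources add 10·log₁₀(8) = 9.03 dB over one source.
L_one = 91.5 − 9.03 = 82.5 dB SPL.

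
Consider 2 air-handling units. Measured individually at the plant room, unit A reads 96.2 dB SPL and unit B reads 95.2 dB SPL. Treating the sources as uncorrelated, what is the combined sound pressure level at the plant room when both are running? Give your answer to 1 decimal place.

Add the sources as powers (linear), then convert back to dB:
L_total = 10·log₁₀(10^(96.2/10) + 10^(95.2/10)) = 10·log₁₀(7480000000) = 98.7 dB SPL.

98.7 dB SPL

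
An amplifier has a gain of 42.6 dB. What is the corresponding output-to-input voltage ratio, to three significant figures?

135

Voltage ratio = 10^(dB/20).
10^(42.6/20) = 10^(2.130) = 135.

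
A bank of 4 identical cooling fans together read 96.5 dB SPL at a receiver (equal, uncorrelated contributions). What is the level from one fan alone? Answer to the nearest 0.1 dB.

4 equal incoherent sources add 10·log₁₀(4) = 6.02 dB over one source.
L_one = 96.5 − 6.02 = 90.5 dB SPL.

90.5 dB SPL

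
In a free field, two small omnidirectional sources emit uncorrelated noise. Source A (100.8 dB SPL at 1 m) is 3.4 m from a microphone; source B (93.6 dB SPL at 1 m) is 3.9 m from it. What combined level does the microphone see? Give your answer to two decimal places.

90.76 dB SPL

At the listener: L_A = 100.8 − 20·log₁₀(3.4) = 90.170 dB; L_B = 93.6 − 20·log₁₀(3.9) = 81.779 dB.
Combined: 10·log₁₀(10^(90.170/10)+10^(81.779/10)) = 90.76 dB SPL.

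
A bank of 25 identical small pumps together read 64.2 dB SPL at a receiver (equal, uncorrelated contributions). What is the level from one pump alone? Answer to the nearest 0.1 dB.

50.2 dB SPL

25 equal incoherent sources add 10·log₁₀(25) = 13.98 dB over one source.
L_one = 64.2 − 13.98 = 50.2 dB SPL.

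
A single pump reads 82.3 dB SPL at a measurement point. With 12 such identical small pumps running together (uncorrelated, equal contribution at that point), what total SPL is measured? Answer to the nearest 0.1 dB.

12 equal incoherent sources raise the level by 10·log₁₀(12) = 10.79 dB.
L_total = 82.3 + 10.79 = 93.1 dB SPL.

93.1 dB SPL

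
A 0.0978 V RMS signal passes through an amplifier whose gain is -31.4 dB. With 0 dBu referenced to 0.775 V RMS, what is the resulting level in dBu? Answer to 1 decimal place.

-49.4 dBu

Input level: 20·log₁₀(0.0978/0.775) = -17.98 dBu.
Output: -17.98 − 31.4 = -49.4 dBu.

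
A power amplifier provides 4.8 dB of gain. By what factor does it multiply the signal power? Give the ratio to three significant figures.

Power ratio = 10^(dB/10).
10^(4.8/10) = 10^(0.4800) = 3.02.

3.02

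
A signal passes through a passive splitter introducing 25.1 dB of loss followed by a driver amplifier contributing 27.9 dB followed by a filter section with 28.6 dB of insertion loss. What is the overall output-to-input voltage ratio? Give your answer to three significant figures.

Net gain = (−25.1) + 27.9 + (−28.6) = -25.8 dB.
Voltage ratio = 10^(-25.8/20) = 0.0513.

0.0513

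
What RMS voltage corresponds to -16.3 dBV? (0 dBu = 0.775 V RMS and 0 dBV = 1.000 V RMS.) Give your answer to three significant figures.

V = 1.000 V × 10^(-16.3/20).
= 1.000 × 0.1531 = 0.153 V.

0.153 V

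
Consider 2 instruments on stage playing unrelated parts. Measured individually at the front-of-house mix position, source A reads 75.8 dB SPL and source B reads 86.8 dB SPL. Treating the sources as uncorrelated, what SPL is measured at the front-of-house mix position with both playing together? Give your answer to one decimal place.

87.1 dB SPL

Add the sources as powers (linear), then convert back to dB:
L_total = 10·log₁₀(10^(75.8/10) + 10^(86.8/10)) = 10·log₁₀(516600000) = 87.1 dB SPL.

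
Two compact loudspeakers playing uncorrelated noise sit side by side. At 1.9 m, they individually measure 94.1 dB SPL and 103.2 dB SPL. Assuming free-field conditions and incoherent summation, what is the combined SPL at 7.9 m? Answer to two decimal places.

Combined at 1.9 m: 10·log₁₀(10^(94.1/10)+10^(103.2/10)) = 103.704 dB SPL.
Then apply −20·log₁₀(7.9/1.9) = -12.377 dB → 91.33 dB SPL.

91.33 dB SPL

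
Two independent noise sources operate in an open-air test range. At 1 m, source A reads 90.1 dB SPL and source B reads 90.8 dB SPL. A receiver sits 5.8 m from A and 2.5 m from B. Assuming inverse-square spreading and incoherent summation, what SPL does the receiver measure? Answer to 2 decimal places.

83.48 dB SPL

At the listener: L_A = 90.1 − 20·log₁₀(5.8) = 74.831 dB; L_B = 90.8 − 20·log₁₀(2.5) = 82.841 dB.
Combined: 10·log₁₀(10^(74.831/10)+10^(82.841/10)) = 83.48 dB SPL.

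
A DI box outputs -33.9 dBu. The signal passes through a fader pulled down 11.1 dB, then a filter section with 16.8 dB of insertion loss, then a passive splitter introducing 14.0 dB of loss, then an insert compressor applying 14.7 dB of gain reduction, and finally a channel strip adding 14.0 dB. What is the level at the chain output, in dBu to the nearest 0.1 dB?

Gain stages sum in dB:
-33.9 − 11.1 − 16.8 − 14.0 − 14.7 + 14.0 = -76.5 dBu.

-76.5 dBu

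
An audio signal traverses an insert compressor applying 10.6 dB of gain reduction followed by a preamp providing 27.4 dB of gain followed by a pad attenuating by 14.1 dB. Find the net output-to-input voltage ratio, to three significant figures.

Net gain = (−10.6) + 27.4 + (−14.1) = 2.7 dB.
Voltage ratio = 10^(2.7/20) = 1.36.

1.36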